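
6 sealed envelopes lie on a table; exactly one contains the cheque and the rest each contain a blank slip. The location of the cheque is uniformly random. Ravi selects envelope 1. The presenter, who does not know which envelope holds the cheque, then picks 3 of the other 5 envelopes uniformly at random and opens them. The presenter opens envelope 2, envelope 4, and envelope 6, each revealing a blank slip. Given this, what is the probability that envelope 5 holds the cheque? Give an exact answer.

Apply Bayes' rule, conditioning on where the cheque actually is.
If it is in any of envelopes 1, 3, and 5 (prior 1/6 each): the presenter picks exactly this set with probability 1/10 regardless, and none is the prize; weight (1/6)·(1/10) = 1/60 each.
If it is in any of envelopes 2, 4, and 6 (prior 1/6 each): that envelope was opened and seen not to hold the prize — ruled out; weight (1/6)·0 = 0 each.
The weights sum to 1/20.
So P(the cheque in envelope 5 | the presenter opened envelope 2, envelope 4, and envelope 6) = (1/60) / (1/20) = 1/3.

1/3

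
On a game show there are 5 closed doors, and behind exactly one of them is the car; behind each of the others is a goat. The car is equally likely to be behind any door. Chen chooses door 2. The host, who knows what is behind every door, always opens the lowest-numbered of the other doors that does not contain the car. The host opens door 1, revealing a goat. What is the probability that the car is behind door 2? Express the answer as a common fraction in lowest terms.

Condition on the true location of the car.
If it is behind door 1 (prior 1/5): the host opened door 1, so this case is ruled out; weight (1/5)·0 = 0.
If it is behind any of doors 2, 3, 4, and 5 (prior 1/5 each): door 1 is the lowest-numbered option available, probability 1; weight (1/5)·1 = 1/5 each.
The weights sum to 4/5.
So P(the car behind door 2 | the host opened door 1) = (1/5) / (4/5) = 1/4.

1/4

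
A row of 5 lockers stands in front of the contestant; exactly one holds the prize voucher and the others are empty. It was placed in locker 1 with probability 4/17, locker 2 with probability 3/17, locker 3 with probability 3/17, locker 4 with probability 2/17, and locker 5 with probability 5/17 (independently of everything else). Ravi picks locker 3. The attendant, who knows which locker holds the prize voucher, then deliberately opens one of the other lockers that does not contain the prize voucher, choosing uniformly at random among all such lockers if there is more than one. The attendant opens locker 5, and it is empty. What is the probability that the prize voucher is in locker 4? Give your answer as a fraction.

Condition on the true location of the prize voucher.
If it is in locker 1 (prior 4/17): the attendant has 3 equally likely choices, so probability 1/3; weight (4/17)·(1/3) = 4/51.
If it is in locker 2 (prior 3/17): the attendant has 3 equally likely choices, so probability 1/3; weight (3/17)·(1/3) = 1/17.
If it is in locker 3 (prior 3/17): the attendant has 4 equally likely choices, so probability 1/4; weight (3/17)·(1/4) = 3/68.
If it is in locker 4 (prior 2/17): the attendant has 3 equally likely choices, so probability 1/3; weight (2/17)·(1/3) = 2/51.
If it is in locker 5 (prior 5/17): the attendant opened locker 5, so this case is ruled out; weight (5/17)·0 = 0.
The weights sum to 15/68.
So P(the prize voucher in locker 4 | the attendant opened locker 5) = (2/51) / (15/68) = 8/45.

8/45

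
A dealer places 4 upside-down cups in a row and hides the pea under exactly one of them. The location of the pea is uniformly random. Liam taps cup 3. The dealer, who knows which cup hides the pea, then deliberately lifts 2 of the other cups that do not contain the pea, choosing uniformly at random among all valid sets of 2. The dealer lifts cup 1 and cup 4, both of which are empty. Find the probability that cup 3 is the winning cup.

1/4

Consider each possible location of the pea in turn.
If it is under either of cups 1 and 4 (prior 1/4 each): that cup was opened and seen not to hold the prize — ruled out; weight (1/4)·0 = 0 each.
If it is under cup 2 (prior 1/4): the dealer has no choice, probability 1; weight (1/4)·1 = 1/4.
If it is under cup 3 (prior 1/4): the dealer has 3 equally likely choices, so probability 1/3; weight (1/4)·(1/3) = 1/12.
The weights sum to 1/3.
So P(the pea under cup 3 | the dealer opened cup 1 and cup 4) = (1/12) / (1/3) = 1/4.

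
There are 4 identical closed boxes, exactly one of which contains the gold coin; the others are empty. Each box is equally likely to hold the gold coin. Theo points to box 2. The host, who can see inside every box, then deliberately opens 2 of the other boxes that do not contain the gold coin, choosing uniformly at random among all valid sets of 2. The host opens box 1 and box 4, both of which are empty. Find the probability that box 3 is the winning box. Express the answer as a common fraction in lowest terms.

3/4

Apply Bayes' rule, conditioning on where the gold coin actually is.
If it is in either of boxes 1 and 4 (prior 1/4 each): that box was opened and seen not to hold the prize — ruled out; weight (1/4)·0 = 0 each.
If it is in box 2 (prior 1/4): the host has 3 equally likely choices, so probability 1/3; weight (1/4)·(1/3) = 1/12.
If it is in box 3 (prior 1/4): the host has no choice, probability 1; weight (1/4)·1 = 1/4.
The weights sum to 1/3.
So P(the gold coin in box 3 | the host opened box 1 and box 4) = (1/4) / (1/3) = 3/4.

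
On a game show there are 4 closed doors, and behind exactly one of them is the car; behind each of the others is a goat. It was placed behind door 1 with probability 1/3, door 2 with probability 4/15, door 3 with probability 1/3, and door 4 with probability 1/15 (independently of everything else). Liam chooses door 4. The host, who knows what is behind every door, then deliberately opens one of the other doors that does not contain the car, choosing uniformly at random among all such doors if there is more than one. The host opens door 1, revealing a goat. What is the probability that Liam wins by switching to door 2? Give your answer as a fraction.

12/29

Consider each possible location of the car in turn.
If it is behind door 1 (prior 1/3): the host opened door 1, so this case is ruled out; weight (1/3)·0 = 0.
If it is behind door 2 (prior 4/15): the host has 2 equally likely choices, so probability 1/2; weight (4/15)·(1/2) = 2/15.
If it is behind door 3 (prior 1/3): the host has 2 equally likely choices, so probability 1/2; weight (1/3)·(1/2) = 1/6.
If it is behind door 4 (prior 1/15): the host has 3 equally likely choices, so probability 1/3; weight (1/15)·(1/3) = 1/45.
The weights sum to 29/90.
So P(the car behind door 2 | the host opened door 1) = (2/15) / (29/90) = 12/29.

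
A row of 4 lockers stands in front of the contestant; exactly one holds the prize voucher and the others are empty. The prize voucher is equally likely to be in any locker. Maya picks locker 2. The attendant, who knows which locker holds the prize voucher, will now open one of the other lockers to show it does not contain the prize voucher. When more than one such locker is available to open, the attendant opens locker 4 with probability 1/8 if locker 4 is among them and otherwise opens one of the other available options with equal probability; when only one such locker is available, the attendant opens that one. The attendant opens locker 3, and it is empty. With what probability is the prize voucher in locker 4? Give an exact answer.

8/29

Apply Bayes' rule, conditioning on where the prize voucher actually is.
If it is in locker 1 (prior 1/4): locker 4 is available but not opened, probability 7/8; weight (1/4)·(7/8) = 7/32.
If it is in locker 2 (prior 1/4): locker 4 is available but not opened; locker 3 gets probability (1 − 1/8)/2 = 7/16; weight (1/4)·(7/16) = 7/64.
If it is in locker 3 (prior 1/4): the attendant opened locker 3, so this case is ruled out; weight (1/4)·0 = 0.
If it is in locker 4 (prior 1/4): locker 4 holds the prize so is unavailable; the attendant chooses uniformly among the 2 others, probability 1/2; weight (1/4)·(1/2) = 1/8.
The weights sum to 29/64.
So P(the prize voucher in locker 4 | the attendant opened locker 3) = (1/8) / (29/64) = 8/29.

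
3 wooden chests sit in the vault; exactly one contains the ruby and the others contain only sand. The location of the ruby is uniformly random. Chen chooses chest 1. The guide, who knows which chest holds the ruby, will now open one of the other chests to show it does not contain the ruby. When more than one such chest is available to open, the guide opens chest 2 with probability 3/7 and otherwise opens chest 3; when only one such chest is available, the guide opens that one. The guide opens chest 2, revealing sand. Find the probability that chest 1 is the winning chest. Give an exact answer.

Apply Bayes' rule, conditioning on where the ruby actually is.
If it is in chest 1 (prior 1/3): chest 2 is available, opened with probability 3/7; weight (1/3)·(3/7) = 1/7.
If it is in chest 2 (prior 1/3): the guide opened chest 2, so this case is ruled out; weight (1/3)·0 = 0.
If it is in chest 3 (prior 1/3): only chest 2 is available, probability 1; weight (1/3)·1 = 1/3.
The weights sum to 10/21.
So P(the ruby in chest 1 | the guide opened chest 2) = (1/7) / (10/21) = 3/10.

3/10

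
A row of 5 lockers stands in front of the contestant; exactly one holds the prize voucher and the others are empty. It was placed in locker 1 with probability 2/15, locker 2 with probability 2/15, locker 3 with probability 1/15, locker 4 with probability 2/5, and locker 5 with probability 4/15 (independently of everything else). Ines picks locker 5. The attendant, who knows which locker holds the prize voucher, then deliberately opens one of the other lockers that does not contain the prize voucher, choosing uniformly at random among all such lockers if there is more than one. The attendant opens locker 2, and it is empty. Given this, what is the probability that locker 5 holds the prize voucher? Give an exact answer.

1/4

Condition on the true location of the prize voucher.
If it is in locker 1 (prior 2/15): the attendant has 3 equally likely choices, so probability 1/3; weight (2/15)·(1/3) = 2/45.
If it is in locker 2 (prior 2/15): the attendant opened locker 2, so this case is ruled out; weight (2/15)·0 = 0.
If it is in locker 3 (prior 1/15): the attendant has 3 equally likely choices, so probability 1/3; weight (1/15)·(1/3) = 1/45.
If it is in locker 4 (prior 2/5): the attendant has 3 equally likely choices, so probability 1/3; weight (2/5)·(1/3) = 2/15.
If it is in locker 5 (prior 4/15): the attendant has 4 equally likely choices, so probability 1/4; weight (4/15)·(1/4) = 1/15.
The weights sum to 4/15.
So P(the prize voucher in locker 5 | the attendant opened locker 2) = (1/15) / (4/15) = 1/4.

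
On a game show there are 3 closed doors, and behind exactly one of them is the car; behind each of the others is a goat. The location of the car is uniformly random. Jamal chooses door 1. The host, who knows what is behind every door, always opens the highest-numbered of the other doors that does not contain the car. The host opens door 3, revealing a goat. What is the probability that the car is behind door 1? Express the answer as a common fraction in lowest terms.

Condition on the true location of the car.
If it is behind either of doors 1 and 2 (prior 1/3 each): door 3 is the highest-numbered option available, probability 1; weight (1/3)·1 = 1/3 each.
If it is behind door 3 (prior 1/3): the host opened door 3, so this case is ruled out; weight (1/3)·0 = 0.
The weights sum to 2/3.
So P(the car behind door 1 | the host opened door 3) = (1/3) / (2/3) = 1/2.

1/2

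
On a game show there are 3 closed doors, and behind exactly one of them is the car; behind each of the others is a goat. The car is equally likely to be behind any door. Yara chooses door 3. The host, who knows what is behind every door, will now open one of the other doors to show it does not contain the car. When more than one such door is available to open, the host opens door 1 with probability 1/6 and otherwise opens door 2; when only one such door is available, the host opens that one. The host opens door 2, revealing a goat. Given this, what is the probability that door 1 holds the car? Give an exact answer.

6/11

Condition on the true location of the car.
If it is behind door 1 (prior 1/3): only door 2 is available, probability 1; weight (1/3)·1 = 1/3.
If it is behind door 2 (prior 1/3): the host opened door 2, so this case is ruled out; weight (1/3)·0 = 0.
If it is behind door 3 (prior 1/3): door 1 is available but not opened, probability 5/6; weight (1/3)·(5/6) = 5/18.
The weights sum to 11/18.
So P(the car behind door 1 | the host opened door 2) = (1/3) / (11/18) = 6/11.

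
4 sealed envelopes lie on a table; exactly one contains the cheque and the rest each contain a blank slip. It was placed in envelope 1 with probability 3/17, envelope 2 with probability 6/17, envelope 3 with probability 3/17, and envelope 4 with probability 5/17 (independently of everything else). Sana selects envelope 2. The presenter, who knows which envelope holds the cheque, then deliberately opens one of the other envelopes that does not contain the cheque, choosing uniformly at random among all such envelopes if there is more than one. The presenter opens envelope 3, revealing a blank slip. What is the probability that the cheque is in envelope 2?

Condition on the true location of the cheque.
If it is in envelope 1 (prior 3/17): the presenter has 2 equally likely choices, so probability 1/2; weight (3/17)·(1/2) = 3/34.
If it is in envelope 2 (prior 6/17): the presenter has 3 equally likely choices, so probability 1/3; weight (6/17)·(1/3) = 2/17.
If it is in envelope 3 (prior 3/17): the presenter opened envelope 3, so this case is ruled out; weight (3/17)·0 = 0.
If it is in envelope 4 (prior 5/17): the presenter has 2 equally likely choices, so probability 1/2; weight (5/17)·(1/2) = 5/34.
The weights sum to 6/17.
So P(the cheque in envelope 2 | the presenter opened envelope 3) = (2/17) / (6/17) = 1/3.

1/3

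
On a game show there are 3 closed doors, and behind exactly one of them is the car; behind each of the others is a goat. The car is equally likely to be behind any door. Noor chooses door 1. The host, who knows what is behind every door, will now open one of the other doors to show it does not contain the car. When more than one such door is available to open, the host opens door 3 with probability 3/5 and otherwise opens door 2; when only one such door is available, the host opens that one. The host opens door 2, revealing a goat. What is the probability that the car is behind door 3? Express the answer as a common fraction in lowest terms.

5/7

Condition on the true location of the car.
If it is behind door 1 (prior 1/3): door 3 is available but not opened, probability 2/5; weight (1/3)·(2/5) = 2/15.
If it is behind door 2 (prior 1/3): the host opened door 2, so this case is ruled out; weight (1/3)·0 = 0.
If it is behind door 3 (prior 1/3): only door 2 is available, probability 1; weight (1/3)·1 = 1/3.
The weights sum to 7/15.
So P(the car behind door 3 | the host opened door 2) = (1/3) / (7/15) = 5/7.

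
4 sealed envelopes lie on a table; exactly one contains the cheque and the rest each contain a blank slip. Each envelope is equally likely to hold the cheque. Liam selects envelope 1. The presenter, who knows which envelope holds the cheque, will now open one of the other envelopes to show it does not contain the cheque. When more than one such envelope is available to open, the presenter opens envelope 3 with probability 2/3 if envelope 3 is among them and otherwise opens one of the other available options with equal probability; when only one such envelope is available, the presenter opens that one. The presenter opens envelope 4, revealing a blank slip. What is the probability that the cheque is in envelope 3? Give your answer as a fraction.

Consider each possible location of the cheque in turn.
If it is in envelope 1 (prior 1/4): envelope 3 is available but not opened; envelope 4 gets probability (1 − 2/3)/2 = 1/6; weight (1/4)·(1/6) = 1/24.
If it is in envelope 2 (prior 1/4): envelope 3 is available but not opened, probability 1/3; weight (1/4)·(1/3) = 1/12.
If it is in envelope 3 (prior 1/4): envelope 3 holds the prize so is unavailable; the presenter chooses uniformly among the 2 others, probability 1/2; weight (1/4)·(1/2) = 1/8.
If it is in envelope 4 (prior 1/4): the presenter opened envelope 4, so this case is ruled out; weight (1/4)·0 = 0.
The weights sum to 1/4.
So P(the cheque in envelope 3 | the presenter opened envelope 4) = (1/8) / (1/4) = 1/2.

1/2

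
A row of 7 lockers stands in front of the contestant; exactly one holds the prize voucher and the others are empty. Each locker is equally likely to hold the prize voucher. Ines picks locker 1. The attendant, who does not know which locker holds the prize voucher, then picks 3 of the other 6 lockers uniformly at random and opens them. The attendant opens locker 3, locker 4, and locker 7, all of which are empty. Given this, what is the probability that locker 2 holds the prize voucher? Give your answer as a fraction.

1/4

Consider each possible location of the prize voucher in turn.
If it is in any of lockers 1, 2, 5, and 6 (prior 1/7 each): the attendant picks exactly this set with probability 1/20 regardless, and none is the prize; weight (1/7)·(1/20) = 1/140 each.
If it is in any of lockers 3, 4, and 7 (prior 1/7 each): that locker was opened and seen not to hold the prize — ruled out; weight (1/7)·0 = 0 each.
The weights sum to 1/35.
So P(the prize voucher in locker 2 | the attendant opened locker 3, locker 4, and locker 7) = (1/140) / (1/35) = 1/4.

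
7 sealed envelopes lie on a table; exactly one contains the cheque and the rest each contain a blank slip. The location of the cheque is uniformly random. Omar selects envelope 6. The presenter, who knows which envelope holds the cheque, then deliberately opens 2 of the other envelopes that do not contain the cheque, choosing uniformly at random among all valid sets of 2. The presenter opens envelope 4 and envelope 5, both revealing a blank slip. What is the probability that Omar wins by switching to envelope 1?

Consider each possible location of the cheque in turn.
If it is in any of envelopes 1, 2, 3, and 7 (prior 1/7 each): the presenter has 10 equally likely choices, so probability 1/10; weight (1/7)·(1/10) = 1/70 each.
If it is in either of envelopes 4 and 5 (prior 1/7 each): that envelope was opened and seen not to hold the prize — ruled out; weight (1/7)·0 = 0 each.
If it is in envelope 6 (prior 1/7): the presenter has 15 equally likely choices, so probability 1/15; weight (1/7)·(1/15) = 1/105.
The weights sum to 1/15.
So P(the cheque in envelope 1 | the presenter opened envelope 4 and envelope 5) = (1/70) / (1/15) = 3/14.

3/14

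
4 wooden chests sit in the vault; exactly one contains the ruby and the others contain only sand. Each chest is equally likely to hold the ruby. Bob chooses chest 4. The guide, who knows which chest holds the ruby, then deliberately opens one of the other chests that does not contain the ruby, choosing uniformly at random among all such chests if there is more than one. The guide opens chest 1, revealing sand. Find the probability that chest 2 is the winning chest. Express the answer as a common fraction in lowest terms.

3/8

Consider each possible location of the ruby in turn.
If it is in chest 1 (prior 1/4): the guide opened chest 1, so this case is ruled out; weight (1/4)·0 = 0.
If it is in either of chests 2 and 3 (prior 1/4 each): the guide has 2 equally likely choices, so probability 1/2; weight (1/4)·(1/2) = 1/8 each.
If it is in chest 4 (prior 1/4): the guide has 3 equally likely choices, so probability 1/3; weight (1/4)·(1/3) = 1/12.
The weights sum to 1/3.
So P(the ruby in chest 2 | the guide opened chest 1) = (1/8) / (1/3) = 3/8.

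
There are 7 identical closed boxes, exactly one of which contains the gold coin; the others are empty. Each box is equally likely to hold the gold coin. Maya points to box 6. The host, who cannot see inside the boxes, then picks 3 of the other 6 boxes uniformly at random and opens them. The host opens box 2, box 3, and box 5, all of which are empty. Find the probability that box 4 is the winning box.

Because the host chose which boxes to open without knowing where the gold coin is, the choice is independent of the prize location. Learning that none of the 3 opened boxes holds the gold coin simply rules out those 3 locations and leaves the remaining 4 boxes still equally likely by symmetry.
So P(the gold coin in box 4) = 1/4.

1/4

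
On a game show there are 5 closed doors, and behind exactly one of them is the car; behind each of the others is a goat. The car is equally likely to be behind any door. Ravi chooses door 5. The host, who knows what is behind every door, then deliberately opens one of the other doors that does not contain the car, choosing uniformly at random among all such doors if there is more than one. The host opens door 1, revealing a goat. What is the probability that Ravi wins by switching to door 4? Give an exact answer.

4/15

Apply Bayes' rule, conditioning on where the car actually is.
If it is behind door 1 (prior 1/5): the host opened door 1, so this case is ruled out; weight (1/5)·0 = 0.
If it is behind any of doors 2, 3, and 4 (prior 1/5 each): the host has 3 equally likely choices, so probability 1/3; weight (1/5)·(1/3) = 1/15 each.
If it is behind door 5 (prior 1/5): the host has 4 equally likely choices, so probability 1/4; weight (1/5)·(1/4) = 1/20.
The weights sum to 1/4.
So P(the car behind door 4 | the host opened door 1) = (1/15) / (1/4) = 4/15.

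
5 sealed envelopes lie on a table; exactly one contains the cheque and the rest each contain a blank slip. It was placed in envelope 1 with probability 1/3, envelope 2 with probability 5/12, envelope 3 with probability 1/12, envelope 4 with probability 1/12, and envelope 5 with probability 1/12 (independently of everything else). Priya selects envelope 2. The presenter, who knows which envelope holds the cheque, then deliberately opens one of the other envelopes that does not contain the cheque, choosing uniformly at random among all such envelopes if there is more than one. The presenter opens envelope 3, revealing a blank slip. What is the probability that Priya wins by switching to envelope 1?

Condition on the true location of the cheque.
If it is in envelope 1 (prior 1/3): the presenter has 3 equally likely choices, so probability 1/3; weight (1/3)·(1/3) = 1/9.
If it is in envelope 2 (prior 5/12): the presenter has 4 equally likely choices, so probability 1/4; weight (5/12)·(1/4) = 5/48.
If it is in envelope 3 (prior 1/12): the presenter opened envelope 3, so this case is ruled out; weight (1/12)·0 = 0.
If it is in either of envelopes 4 and 5 (prior 1/12 each): the presenter has 3 equally likely choices, so probability 1/3; weight (1/12)·(1/3) = 1/36 each.
The weights sum to 13/48.
So P(the cheque in envelope 1 | the presenter opened envelope 3) = (1/9) / (13/48) = 16/39.

16/39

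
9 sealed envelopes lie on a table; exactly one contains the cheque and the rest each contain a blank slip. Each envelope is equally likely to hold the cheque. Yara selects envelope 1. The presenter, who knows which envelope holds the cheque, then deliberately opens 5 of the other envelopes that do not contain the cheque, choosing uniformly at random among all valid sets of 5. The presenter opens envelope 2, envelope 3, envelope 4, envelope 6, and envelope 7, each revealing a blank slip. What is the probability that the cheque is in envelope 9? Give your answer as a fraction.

8/27

Condition on the true location of the cheque.
If it is in envelope 1 (prior 1/9): the presenter has 56 equally likely choices, so probability 1/56; weight (1/9)·(1/56) = 1/504.
If it is in any of envelopes 2, 3, 4, 6, and 7 (prior 1/9 each): that envelope was opened and seen not to hold the prize — ruled out; weight (1/9)·0 = 0 each.
If it is in any of envelopes 5, 8, and 9 (prior 1/9 each): the presenter has 21 equally likely choices, so probability 1/21; weight (1/9)·(1/21) = 1/189 each.
The weights sum to 1/56.
So P(the cheque in envelope 9 | the presenter opened envelope 2, envelope 3, envelope 4, envelope 6, and envelope 7) = (1/189) / (1/56) = 8/27.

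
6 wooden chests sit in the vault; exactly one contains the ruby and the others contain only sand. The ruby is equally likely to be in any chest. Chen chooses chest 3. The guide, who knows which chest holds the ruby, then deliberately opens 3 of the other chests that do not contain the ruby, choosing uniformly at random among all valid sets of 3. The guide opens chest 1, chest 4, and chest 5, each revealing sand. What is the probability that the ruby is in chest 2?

5/12

Consider each possible location of the ruby in turn.
If it is in any of chests 1, 4, and 5 (prior 1/6 each): that chest was opened and seen not to hold the prize — ruled out; weight (1/6)·0 = 0 each.
If it is in either of chests 2 and 6 (prior 1/6 each): the guide has 4 equally likely choices, so probability 1/4; weight (1/6)·(1/4) = 1/24 each.
If it is in chest 3 (prior 1/6): the guide has 10 equally likely choices, so probability 1/10; weight (1/6)·(1/10) = 1/60.
The weights sum to 1/10.
So P(the ruby in chest 2 | the guide opened chest 1, chest 4, and chest 5) = (1/24) / (1/10) = 5/12.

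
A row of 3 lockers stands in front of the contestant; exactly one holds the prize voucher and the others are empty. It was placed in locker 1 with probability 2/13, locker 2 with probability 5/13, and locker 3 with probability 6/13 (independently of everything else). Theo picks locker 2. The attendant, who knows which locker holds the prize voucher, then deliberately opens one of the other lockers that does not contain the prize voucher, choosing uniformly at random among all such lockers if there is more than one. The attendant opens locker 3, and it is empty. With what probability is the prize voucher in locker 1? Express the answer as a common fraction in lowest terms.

Condition on the true location of the prize voucher.
If it is in locker 1 (prior 2/13): the attendant has no choice, probability 1; weight (2/13)·1 = 2/13.
If it is in locker 2 (prior 5/13): the attendant has 2 equally likely choices, so probability 1/2; weight (5/13)·(1/2) = 5/26.
If it is in locker 3 (prior 6/13): the attendant opened locker 3, so this case is ruled out; weight (6/13)·0 = 0.
The weights sum to 9/26.
So P(the prize voucher in locker 1 | the attendant opened locker 3) = (2/13) / (9/26) = 4/9.

4/9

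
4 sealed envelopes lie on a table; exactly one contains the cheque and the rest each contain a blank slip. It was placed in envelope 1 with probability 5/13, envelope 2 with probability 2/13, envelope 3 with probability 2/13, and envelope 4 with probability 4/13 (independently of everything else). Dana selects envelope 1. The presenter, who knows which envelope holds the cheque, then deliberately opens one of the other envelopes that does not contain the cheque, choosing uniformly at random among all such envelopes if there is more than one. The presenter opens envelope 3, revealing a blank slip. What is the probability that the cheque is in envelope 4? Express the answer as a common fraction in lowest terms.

3/7

Condition on the true location of the cheque.
If it is in envelope 1 (prior 5/13): the presenter has 3 equally likely choices, so probability 1/3; weight (5/13)·(1/3) = 5/39.
If it is in envelope 2 (prior 2/13): the presenter has 2 equally likely choices, so probability 1/2; weight (2/13)·(1/2) = 1/13.
If it is in envelope 3 (prior 2/13): the presenter opened envelope 3, so this case is ruled out; weight (2/13)·0 = 0.
If it is in envelope 4 (prior 4/13): the presenter has 2 equally likely choices, so probability 1/2; weight (4/13)·(1/2) = 2/13.
The weights sum to 14/39.
So P(the cheque in envelope 4 | the presenter opened envelope 3) = (2/13) / (14/39) = 3/7.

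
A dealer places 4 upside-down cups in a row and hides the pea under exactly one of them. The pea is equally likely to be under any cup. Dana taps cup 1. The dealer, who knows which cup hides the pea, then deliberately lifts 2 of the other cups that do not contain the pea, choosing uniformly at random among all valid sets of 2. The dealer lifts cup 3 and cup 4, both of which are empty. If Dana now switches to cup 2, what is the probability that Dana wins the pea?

3/4

Condition on the true location of the pea.
If it is under cup 1 (prior 1/4): the dealer has 3 equally likely choices, so probability 1/3; weight (1/4)·(1/3) = 1/12.
If it is under cup 2 (prior 1/4): the dealer has no choice, probability 1; weight (1/4)·1 = 1/4.
If it is under either of cups 3 and 4 (prior 1/4 each): that cup was opened and seen not to hold the prize — ruled out; weight (1/4)·0 = 0 each.
The weights sum to 1/3.
So P(the pea under cup 2 | the dealer opened cup 3 and cup 4) = (1/4) / (1/3) = 3/4.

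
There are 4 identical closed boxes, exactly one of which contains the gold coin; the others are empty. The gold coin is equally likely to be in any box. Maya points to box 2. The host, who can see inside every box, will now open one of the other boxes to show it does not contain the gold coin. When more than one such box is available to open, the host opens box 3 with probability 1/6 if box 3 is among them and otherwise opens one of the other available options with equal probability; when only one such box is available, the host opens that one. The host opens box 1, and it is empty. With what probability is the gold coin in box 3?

2/7

Condition on the true location of the gold coin.
If it is in box 1 (prior 1/4): the host opened box 1, so this case is ruled out; weight (1/4)·0 = 0.
If it is in box 2 (prior 1/4): box 3 is available but not opened; box 1 gets probability (1 − 1/6)/2 = 5/12; weight (1/4)·(5/12) = 5/48.
If it is in box 3 (prior 1/4): box 3 holds the prize so is unavailable; the host chooses uniformly among the 2 others, probability 1/2; weight (1/4)·(1/2) = 1/8.
If it is in box 4 (prior 1/4): box 3 is available but not opened, probability 5/6; weight (1/4)·(5/6) = 5/24.
The weights sum to 7/16.
So P(the gold coin in box 3 | the host opened box 1) = (1/8) / (7/16) = 2/7.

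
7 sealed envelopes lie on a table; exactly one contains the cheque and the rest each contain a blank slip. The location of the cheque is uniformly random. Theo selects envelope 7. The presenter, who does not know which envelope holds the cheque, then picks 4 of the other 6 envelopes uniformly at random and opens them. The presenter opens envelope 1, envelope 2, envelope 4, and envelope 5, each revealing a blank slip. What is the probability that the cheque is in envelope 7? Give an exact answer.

Condition on the true location of the cheque.
If it is in any of envelopes 1, 2, 4, and 5 (prior 1/7 each): that envelope was opened and seen not to hold the prize — ruled out; weight (1/7)·0 = 0 each.
If it is in any of envelopes 3, 6, and 7 (prior 1/7 each): the presenter picks exactly this set with probability 1/15 regardless, and none is the prize; weight (1/7)·(1/15) = 1/105 each.
The weights sum to 1/35.
So P(the cheque in envelope 7 | the presenter opened envelope 1, envelope 2, envelope 4, and envelope 5) = (1/105) / (1/35) = 1/3.

1/3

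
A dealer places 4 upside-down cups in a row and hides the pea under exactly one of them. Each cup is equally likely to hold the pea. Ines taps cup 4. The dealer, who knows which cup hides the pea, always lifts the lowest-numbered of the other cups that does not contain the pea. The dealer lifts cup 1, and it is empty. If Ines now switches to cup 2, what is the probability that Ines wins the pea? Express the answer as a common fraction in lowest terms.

Consider each possible location of the pea in turn.
If it is under cup 1 (prior 1/4): the dealer opened cup 1, so this case is ruled out; weight (1/4)·0 = 0.
If it is under any of cups 2, 3, and 4 (prior 1/4 each): cup 1 is the lowest-numbered option available, probability 1; weight (1/4)·1 = 1/4 each.
The weights sum to 3/4.
So P(the pea under cup 2 | the dealer opened cup 1) = (1/4) / (3/4) = 1/3.

1/3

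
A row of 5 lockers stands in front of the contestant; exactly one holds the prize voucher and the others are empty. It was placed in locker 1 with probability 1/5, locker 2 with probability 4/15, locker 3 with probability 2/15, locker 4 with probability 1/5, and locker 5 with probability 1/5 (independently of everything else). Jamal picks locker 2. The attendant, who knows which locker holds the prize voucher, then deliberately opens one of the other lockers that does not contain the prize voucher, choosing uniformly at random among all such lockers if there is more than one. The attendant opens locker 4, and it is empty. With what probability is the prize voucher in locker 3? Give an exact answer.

2/11

Condition on the true location of the prize voucher.
If it is in either of lockers 1 and 5 (prior 1/5 each): the attendant has 3 equally likely choices, so probability 1/3; weight (1/5)·(1/3) = 1/15 each.
If it is in locker 2 (prior 4/15): the attendant has 4 equally likely choices, so probability 1/4; weight (4/15)·(1/4) = 1/15.
If it is in locker 3 (prior 2/15): the attendant has 3 equally likely choices, so probability 1/3; weight (2/15)·(1/3) = 2/45.
If it is in locker 4 (prior 1/5): the attendant opened locker 4, so this case is ruled out; weight (1/5)·0 = 0.
The weights sum to 11/45.
So P(the prize voucher in locker 3 | the attendant opened locker 4) = (2/45) / (11/45) = 2/11.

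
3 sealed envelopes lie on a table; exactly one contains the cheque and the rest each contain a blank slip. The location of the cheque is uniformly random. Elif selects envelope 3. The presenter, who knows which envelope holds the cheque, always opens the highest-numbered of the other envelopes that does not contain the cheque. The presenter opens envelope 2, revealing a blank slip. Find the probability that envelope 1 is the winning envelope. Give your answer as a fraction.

Condition on the true location of the cheque.
If it is in either of envelopes 1 and 3 (prior 1/3 each): envelope 2 is the highest-numbered option available, probability 1; weight (1/3)·1 = 1/3 each.
If it is in envelope 2 (prior 1/3): the presenter opened envelope 2, so this case is ruled out; weight (1/3)·0 = 0.
The weights sum to 2/3.
So P(the cheque in envelope 1 | the presenter opened envelope 2) = (1/3) / (2/3) = 1/2.

1/2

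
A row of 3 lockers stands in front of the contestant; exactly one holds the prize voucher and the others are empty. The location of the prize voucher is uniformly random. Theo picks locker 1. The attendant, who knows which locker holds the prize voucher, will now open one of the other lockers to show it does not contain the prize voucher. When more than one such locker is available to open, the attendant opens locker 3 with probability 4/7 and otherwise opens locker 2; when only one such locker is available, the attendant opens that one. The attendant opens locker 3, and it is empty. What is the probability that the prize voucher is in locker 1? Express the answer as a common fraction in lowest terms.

4/11

Condition on the true location of the prize voucher.
If it is in locker 1 (prior 1/3): locker 3 is available, opened with probability 4/7; weight (1/3)·(4/7) = 4/21.
If it is in locker 2 (prior 1/3): only locker 3 is available, probability 1; weight (1/3)·1 = 1/3.
If it is in locker 3 (prior 1/3): the attendant opened locker 3, so this case is ruled out; weight (1/3)·0 = 0.
The weights sum to 11/21.
So P(the prize voucher in locker 1 | the attendant opened locker 3) = (4/21) / (11/21) = 4/11.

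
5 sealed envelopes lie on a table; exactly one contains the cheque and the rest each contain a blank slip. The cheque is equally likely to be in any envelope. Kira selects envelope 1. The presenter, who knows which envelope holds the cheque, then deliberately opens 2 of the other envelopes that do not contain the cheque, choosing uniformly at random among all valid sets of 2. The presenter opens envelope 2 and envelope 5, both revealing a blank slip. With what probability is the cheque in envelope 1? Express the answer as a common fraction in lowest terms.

Condition on the true location of the cheque.
If it is in envelope 1 (prior 1/5): the presenter has 6 equally likely choices, so probability 1/6; weight (1/5)·(1/6) = 1/30.
If it is in either of envelopes 2 and 5 (prior 1/5 each): that envelope was opened and seen not to hold the prize — ruled out; weight (1/5)·0 = 0 each.
If it is in either of envelopes 3 and 4 (prior 1/5 each): the presenter has 3 equally likely choices, so probability 1/3; weight (1/5)·(1/3) = 1/15 each.
The weights sum to 1/6.
So P(the cheque in envelope 1 | the presenter opened envelope 2 and envelope 5) = (1/30) / (1/6) = 1/5.

1/5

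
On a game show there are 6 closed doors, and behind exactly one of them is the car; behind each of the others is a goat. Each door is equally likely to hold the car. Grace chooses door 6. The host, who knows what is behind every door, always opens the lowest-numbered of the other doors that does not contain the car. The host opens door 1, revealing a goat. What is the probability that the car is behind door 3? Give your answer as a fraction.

Apply Bayes' rule, conditioning on where the car actually is.
If it is behind door 1 (prior 1/6): the host opened door 1, so this case is ruled out; weight (1/6)·0 = 0.
If it is behind any of doors 2, 3, 4, 5, and 6 (prior 1/6 each): door 1 is the lowest-numbered option available, probability 1; weight (1/6)·1 = 1/6 each.
The weights sum to 5/6.
So P(the car behind door 3 | the host opened door 1) = (1/6) / (5/6) = 1/5.

1/5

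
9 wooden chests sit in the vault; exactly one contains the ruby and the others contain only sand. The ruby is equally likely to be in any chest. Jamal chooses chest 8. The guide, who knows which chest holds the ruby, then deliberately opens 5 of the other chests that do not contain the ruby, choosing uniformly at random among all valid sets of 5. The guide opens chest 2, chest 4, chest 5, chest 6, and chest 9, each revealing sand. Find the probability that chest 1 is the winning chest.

8/27

Condition on the true location of the ruby.
If it is in any of chests 1, 3, and 7 (prior 1/9 each): the guide has 21 equally likely choices, so probability 1/21; weight (1/9)·(1/21) = 1/189 each.
If it is in any of chests 2, 4, 5, 6, and 9 (prior 1/9 each): that chest was opened and seen not to hold the prize — ruled out; weight (1/9)·0 = 0 each.
If it is in chest 8 (prior 1/9): the guide has 56 equally likely choices, so probability 1/56; weight (1/9)·(1/56) = 1/504.
The weights sum to 1/56.
So P(the ruby in chest 1 | the guide opened chest 2, chest 4, chest 5, chest 6, and chest 9) = (1/189) / (1/56) = 8/27.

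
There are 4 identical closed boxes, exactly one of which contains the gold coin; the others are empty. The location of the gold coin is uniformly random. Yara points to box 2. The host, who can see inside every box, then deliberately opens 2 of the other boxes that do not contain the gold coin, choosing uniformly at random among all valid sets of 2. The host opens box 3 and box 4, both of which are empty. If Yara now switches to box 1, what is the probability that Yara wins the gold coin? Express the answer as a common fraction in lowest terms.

3/4

Condition on the true location of the gold coin.
If it is in box 1 (prior 1/4): the host has no choice, probability 1; weight (1/4)·1 = 1/4.
If it is in box 2 (prior 1/4): the host has 3 equally likely choices, so probability 1/3; weight (1/4)·(1/3) = 1/12.
If it is in either of boxes 3 and 4 (prior 1/4 each): that box was opened and seen not to hold the prize — ruled out; weight (1/4)·0 = 0 each.
The weights sum to 1/3.
So P(the gold coin in box 1 | the host opened box 3 and box 4) = (1/4) / (1/3) = 3/4.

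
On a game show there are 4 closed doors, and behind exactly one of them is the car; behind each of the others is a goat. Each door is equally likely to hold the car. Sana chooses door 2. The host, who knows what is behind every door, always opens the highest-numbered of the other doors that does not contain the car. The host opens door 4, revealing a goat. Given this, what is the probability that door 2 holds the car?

1/3

Condition on the true location of the car.
If it is behind any of doors 1, 2, and 3 (prior 1/4 each): door 4 is the highest-numbered option available, probability 1; weight (1/4)·1 = 1/4 each.
If it is behind door 4 (prior 1/4): the host opened door 4, so this case is ruled out; weight (1/4)·0 = 0.
The weights sum to 3/4.
So P(the car behind door 2 | the host opened door 4) = (1/4) / (3/4) = 1/3.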